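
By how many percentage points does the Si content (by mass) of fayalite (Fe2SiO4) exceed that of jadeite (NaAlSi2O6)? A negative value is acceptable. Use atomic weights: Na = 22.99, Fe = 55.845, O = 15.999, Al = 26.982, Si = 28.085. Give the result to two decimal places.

First mineral: 28.085 g Si in 203.771 g formula = 13.78 wt% Si.
Second mineral: 56.170 g Si in 202.136 g formula = 27.79 wt% Si.
13.78% − 27.79% gives a difference of -14.01 percentage points.

-14.01 percentage points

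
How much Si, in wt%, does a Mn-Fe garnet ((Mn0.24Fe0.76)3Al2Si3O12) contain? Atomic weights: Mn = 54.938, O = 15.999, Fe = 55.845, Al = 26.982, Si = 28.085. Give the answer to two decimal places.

16.95 wt%

M((Mn0.24Fe0.76)3Al2Si3O12) = 497.089 g/mol.
Si contributes 3 × 28.085 = 84.255 g per mole.
84.255/497.089 = 0.1695 → 16.95%.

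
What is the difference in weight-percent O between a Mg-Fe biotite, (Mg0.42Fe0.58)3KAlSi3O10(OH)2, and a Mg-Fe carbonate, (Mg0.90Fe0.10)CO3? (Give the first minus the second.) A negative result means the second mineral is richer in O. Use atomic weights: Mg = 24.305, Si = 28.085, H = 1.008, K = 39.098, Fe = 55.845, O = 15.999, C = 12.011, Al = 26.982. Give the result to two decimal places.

M((Mg0.42Fe0.58)3KAlSi3O10(OH)2) = 472.134 g/mol, so wt% O = 191.988/472.134 × 100 = 40.66%.
M((Mg0.90Fe0.10)CO3) = 87.467 g/mol, so wt% O = 47.997/87.467 × 100 = 54.87%.
40.66 − 54.87 = -14.21 pp.

-14.21 percentage points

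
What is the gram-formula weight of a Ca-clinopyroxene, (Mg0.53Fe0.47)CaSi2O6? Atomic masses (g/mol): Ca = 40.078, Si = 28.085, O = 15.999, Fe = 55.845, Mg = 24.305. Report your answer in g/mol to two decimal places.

231.37 g/mol

M = 0.53×24.305 + 0.47×55.845 + 1×40.078 + 2×28.085 + 6×15.999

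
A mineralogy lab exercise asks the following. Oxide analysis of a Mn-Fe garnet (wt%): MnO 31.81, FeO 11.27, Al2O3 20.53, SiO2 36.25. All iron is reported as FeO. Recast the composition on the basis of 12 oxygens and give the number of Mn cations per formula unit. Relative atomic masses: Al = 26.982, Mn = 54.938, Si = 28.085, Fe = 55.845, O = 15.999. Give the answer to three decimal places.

2.227 Mn apfu

MnO (M=70.937): mol = 0.44843; Mn = 0.44843, O = 0.44843.
FeO (M=71.844): mol = 0.15687; Fe = 0.15687, O = 0.15687.
Al2O3 (M=101.961): mol = 0.20135; Al = 0.40270, O = 0.60405.
SiO2 (M=60.083): mol = 0.60333; Si = 0.60333, O = 1.20666.
ΣO = 2.41601; factor = 12/ΣO = 4.96687.
Mn apfu = 0.44843 × 4.96687 = 2.227.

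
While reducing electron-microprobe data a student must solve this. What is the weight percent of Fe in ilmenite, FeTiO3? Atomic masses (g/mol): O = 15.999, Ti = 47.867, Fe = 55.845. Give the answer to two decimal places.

36.81 weight percent

Molar mass of FeTiO3: 1×55.845 + 1×47.867 + 3×15.999 = 151.709 g/mol.
Mass of Fe per formula unit: 1 × 55.845 = 55.845 g.
Weight fraction Fe = 55.845 / 151.709 = 0.3681.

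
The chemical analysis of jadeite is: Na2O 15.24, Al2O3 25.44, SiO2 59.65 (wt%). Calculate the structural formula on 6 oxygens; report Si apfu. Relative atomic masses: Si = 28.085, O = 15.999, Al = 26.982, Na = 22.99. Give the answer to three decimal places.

15.24 wt% Na2O ÷ 61.979 g/mol = 0.24589 mol, giving 0.49178 Na and 0.24589 O.
25.44 wt% Al2O3 ÷ 101.961 g/mol = 0.24951 mol, giving 0.49902 Al and 0.74853 O.
59.65 wt% SiO2 ÷ 60.083 g/mol = 0.99279 mol, giving 0.99279 Si and 1.98558 O.
Oxygen sums to 2.98000; scaling by 6/2.98000 = 2.01342 puts the formula on 6 O.
Si: 0.99279 × 2.01342 = 1.999 atoms per formula unit.

1.999 Si apfu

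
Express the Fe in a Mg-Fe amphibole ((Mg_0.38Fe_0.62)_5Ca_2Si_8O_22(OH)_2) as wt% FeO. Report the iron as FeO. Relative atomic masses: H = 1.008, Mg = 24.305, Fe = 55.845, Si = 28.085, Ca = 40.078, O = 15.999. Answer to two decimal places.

Formula mass = 910.127 g/mol.
3.10 Fe → 3.1000 mol FeO per formula unit; M(FeO) = 71.844, so FeO mass = 222.716 g.
222.716/910.127 × 100 = 24.47 wt%.

24.47 wt%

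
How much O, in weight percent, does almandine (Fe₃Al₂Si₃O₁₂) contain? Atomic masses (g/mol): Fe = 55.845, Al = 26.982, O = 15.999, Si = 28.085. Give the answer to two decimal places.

M(Fe₃Al₂Si₃O₁₂) = 497.742 g/mol.
O contributes 12 × 15.999 = 191.988 g per mole.
191.988/497.742 = 0.3857 → 38.57%.

38.57 weight percent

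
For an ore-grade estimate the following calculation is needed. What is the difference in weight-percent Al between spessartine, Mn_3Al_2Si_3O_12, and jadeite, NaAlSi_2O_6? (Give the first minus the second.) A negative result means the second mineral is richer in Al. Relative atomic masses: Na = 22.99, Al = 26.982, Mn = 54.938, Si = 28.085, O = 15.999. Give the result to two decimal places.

-2.45 percentage points

First mineral: 53.964 g Al in 495.021 g formula = 10.90 wt% Al.
Second mineral: 26.982 g Al in 202.136 g formula = 13.35 wt% Al.
10.90% − 13.35% gives a difference of -2.45 percentage points.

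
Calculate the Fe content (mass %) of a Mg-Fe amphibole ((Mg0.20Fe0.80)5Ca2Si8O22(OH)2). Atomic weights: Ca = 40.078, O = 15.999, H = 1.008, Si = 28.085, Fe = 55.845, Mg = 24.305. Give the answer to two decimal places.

23.80 mass %

Molar mass of (Mg0.20Fe0.80)5Ca2Si8O22(OH)2: 1×24.305 + 4×55.845 + 2×40.078 + 8×28.085 + 24×15.999 + 2×1.008 = 938.513 g/mol.
Mass of Fe per formula unit: 4 × 55.845 = 223.380 g.
Weight fraction Fe = 223.380 / 938.513 = 0.2380.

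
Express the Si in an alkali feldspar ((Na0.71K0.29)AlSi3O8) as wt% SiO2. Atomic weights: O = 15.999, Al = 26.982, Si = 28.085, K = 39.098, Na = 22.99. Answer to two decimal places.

67.54 wt%

M((Na0.71K0.29)AlSi3O8) = 266.890 g/mol; M(SiO2) = 60.083 g/mol.
Moles SiO2 per formula unit = 3 Si ÷ 1 = 3.0000.
SiO2 fraction = (3.0000 × 60.083) / 266.890 = 180.249/266.890 = 0.6754.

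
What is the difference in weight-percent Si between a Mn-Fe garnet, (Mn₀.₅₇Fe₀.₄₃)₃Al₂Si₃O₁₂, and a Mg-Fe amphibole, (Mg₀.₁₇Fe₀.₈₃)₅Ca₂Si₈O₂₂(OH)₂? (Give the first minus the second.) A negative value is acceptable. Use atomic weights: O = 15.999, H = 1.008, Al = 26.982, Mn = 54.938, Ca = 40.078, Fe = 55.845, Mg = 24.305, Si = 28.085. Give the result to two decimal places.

M((Mn₀.₅₇Fe₀.₄₃)₃Al₂Si₃O₁₂) = 496.191 g/mol, so wt% Si = 84.255/496.191 × 100 = 16.98%.
M((Mg₀.₁₇Fe₀.₈₃)₅Ca₂Si₈O₂₂(OH)₂) = 943.244 g/mol, so wt% Si = 224.680/943.244 × 100 = 23.82%.
16.98 − 23.82 = -6.84 pp.

-6.84 percentage points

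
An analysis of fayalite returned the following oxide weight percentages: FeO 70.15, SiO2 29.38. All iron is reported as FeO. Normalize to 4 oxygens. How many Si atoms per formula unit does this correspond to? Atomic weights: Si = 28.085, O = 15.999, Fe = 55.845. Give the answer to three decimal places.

FeO: 70.15/71.844 = 0.97642 mol → 0.97642 mol Fe, 0.97642 mol O.
SiO2: 29.38/60.083 = 0.48899 mol → 0.48899 mol Si, 0.97798 mol O.
Total oxygen = 1.95440 mol. Normalization factor = 4/1.95440 = 2.04666.
Si per 4 O = 0.48899 × 2.04666 = 1.001.

1.001 Si apfu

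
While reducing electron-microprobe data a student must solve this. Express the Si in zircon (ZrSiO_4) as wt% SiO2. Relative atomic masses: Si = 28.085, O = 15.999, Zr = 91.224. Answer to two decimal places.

32.78 wt%

M(ZrSiO_4) = 183.305 g/mol; M(SiO2) = 60.083 g/mol.
Moles SiO2 per formula unit = 1 Si ÷ 1 = 1.0000.
SiO2 fraction = (1.0000 × 60.083) / 183.305 = 60.083/183.305 = 0.3278.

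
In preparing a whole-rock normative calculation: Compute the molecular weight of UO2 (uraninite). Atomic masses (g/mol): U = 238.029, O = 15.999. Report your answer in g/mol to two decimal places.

The formula mass is the sum 1(238.029) + 2(15.999).

270.03 g/mol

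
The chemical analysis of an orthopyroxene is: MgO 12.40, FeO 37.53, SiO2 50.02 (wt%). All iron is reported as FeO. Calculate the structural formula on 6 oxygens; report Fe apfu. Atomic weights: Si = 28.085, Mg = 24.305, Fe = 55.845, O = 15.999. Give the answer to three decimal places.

12.40 wt% MgO ÷ 40.304 g/mol = 0.30766 mol, giving 0.30766 Mg and 0.30766 O.
37.53 wt% FeO ÷ 71.844 g/mol = 0.52238 mol, giving 0.52238 Fe and 0.52238 O.
50.02 wt% SiO2 ÷ 60.083 g/mol = 0.83252 mol, giving 0.83252 Si and 1.66504 O.
Oxygen sums to 2.49508; scaling by 6/2.49508 = 2.40473 puts the formula on 6 O.
Fe: 0.52238 × 2.40473 = 1.256 atoms per formula unit.

1.256 Fe apfu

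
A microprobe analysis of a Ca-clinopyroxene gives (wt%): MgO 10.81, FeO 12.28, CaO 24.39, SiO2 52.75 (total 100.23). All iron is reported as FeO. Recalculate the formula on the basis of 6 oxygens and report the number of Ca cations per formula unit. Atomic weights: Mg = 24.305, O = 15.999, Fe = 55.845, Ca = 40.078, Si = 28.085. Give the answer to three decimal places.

MgO: 10.81/40.304 = 0.26821 mol → 0.26821 mol Mg, 0.26821 mol O.
FeO: 12.28/71.844 = 0.17093 mol → 0.17093 mol Fe, 0.17093 mol O.
CaO: 24.39/56.077 = 0.43494 mol → 0.43494 mol Ca, 0.43494 mol O.
SiO2: 52.75/60.083 = 0.87795 mol → 0.87795 mol Si, 1.75590 mol O.
Total oxygen = 2.62998 mol. Normalization factor = 6/2.62998 = 2.28139.
Ca per 6 O = 0.43494 × 2.28139 = 0.992.

0.992 Ca apfu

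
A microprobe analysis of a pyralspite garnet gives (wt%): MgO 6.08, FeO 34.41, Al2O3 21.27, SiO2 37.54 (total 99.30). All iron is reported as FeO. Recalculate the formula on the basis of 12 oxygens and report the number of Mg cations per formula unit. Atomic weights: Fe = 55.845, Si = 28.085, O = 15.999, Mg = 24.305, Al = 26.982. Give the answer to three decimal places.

0.723 Mg apfu

6.08 wt% MgO ÷ 40.304 g/mol = 0.15085 mol, giving 0.15085 Mg and 0.15085 O.
34.41 wt% FeO ÷ 71.844 g/mol = 0.47895 mol, giving 0.47895 Fe and 0.47895 O.
21.27 wt% Al2O3 ÷ 101.961 g/mol = 0.20861 mol, giving 0.41722 Al and 0.62583 O.
37.54 wt% SiO2 ÷ 60.083 g/mol = 0.62480 mol, giving 0.62480 Si and 1.24960 O.
Oxygen sums to 2.50523; scaling by 12/2.50523 = 4.78998 puts the formula on 12 O.
Mg: 0.15085 × 4.78998 = 0.723 atoms per formula unit.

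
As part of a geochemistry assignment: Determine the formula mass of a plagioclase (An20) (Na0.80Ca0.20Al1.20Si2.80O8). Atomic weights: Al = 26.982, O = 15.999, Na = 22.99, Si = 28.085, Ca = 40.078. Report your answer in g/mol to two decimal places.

The formula mass is the sum 0.80*22.99 + 0.20*40.078 + 1.20*26.982 + 2.80*28.085 + 8*15.999.

265.42 g/mol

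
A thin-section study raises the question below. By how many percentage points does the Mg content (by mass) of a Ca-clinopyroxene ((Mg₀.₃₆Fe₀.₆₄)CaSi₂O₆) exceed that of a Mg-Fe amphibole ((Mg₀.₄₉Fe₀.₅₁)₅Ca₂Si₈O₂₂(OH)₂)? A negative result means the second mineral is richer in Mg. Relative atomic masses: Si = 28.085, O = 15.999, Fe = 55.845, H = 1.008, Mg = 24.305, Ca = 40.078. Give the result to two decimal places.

-2.97 percentage points

M((Mg₀.₃₆Fe₀.₆₄)CaSi₂O₆) = 236.733 g/mol, so wt% Mg = 8.750/236.733 × 100 = 3.70%.
M((Mg₀.₄₉Fe₀.₅₁)₅Ca₂Si₈O₂₂(OH)₂) = 892.780 g/mol, so wt% Mg = 59.547/892.780 × 100 = 6.67%.
3.70 − 6.67 = -2.97 pp.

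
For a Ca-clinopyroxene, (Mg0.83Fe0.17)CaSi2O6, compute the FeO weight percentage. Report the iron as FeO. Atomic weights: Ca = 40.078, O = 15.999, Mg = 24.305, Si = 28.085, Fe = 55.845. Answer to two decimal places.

Formula mass = 221.909 g/mol.
0.17 Fe → 0.1700 mol FeO per formula unit; M(FeO) = 71.844, so FeO mass = 12.213 g.
12.213/221.909 × 100 = 5.50 wt%.

5.50 wt%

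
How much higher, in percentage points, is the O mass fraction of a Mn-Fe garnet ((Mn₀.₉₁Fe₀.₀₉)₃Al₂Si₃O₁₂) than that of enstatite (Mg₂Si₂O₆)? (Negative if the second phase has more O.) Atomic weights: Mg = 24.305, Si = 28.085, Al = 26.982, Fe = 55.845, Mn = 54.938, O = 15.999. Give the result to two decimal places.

M((Mn₀.₉₁Fe₀.₀₉)₃Al₂Si₃O₁₂) = 495.266 g/mol, so wt% O = 191.988/495.266 × 100 = 38.76%.
M(Mg₂Si₂O₆) = 200.774 g/mol, so wt% O = 95.994/200.774 × 100 = 47.81%.
38.76 − 47.81 = -9.05 pp.

-9.05 percentage points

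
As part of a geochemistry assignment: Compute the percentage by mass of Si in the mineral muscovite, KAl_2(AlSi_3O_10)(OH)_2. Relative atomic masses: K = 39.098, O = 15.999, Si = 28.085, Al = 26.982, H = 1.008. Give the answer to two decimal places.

Formula mass = 1·39.098 + 3·26.982 + 3·28.085 + 12·15.999 + 2·1.008 = 398.303 g/mol, of which 84.255 g is Si.
So Si makes up 84.255/398.303 = 0.2115 of the mass, i.e. 21.15%.

21.15 mass %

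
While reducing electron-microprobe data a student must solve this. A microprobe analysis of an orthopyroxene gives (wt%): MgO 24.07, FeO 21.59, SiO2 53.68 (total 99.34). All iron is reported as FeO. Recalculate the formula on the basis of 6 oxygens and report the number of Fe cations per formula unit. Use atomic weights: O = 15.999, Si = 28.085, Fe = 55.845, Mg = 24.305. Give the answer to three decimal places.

0.672 Fe apfu

MgO (M=40.304): mol = 0.59721; Mg = 0.59721, O = 0.59721.
FeO (M=71.844): mol = 0.30051; Fe = 0.30051, O = 0.30051.
SiO2 (M=60.083): mol = 0.89343; Si = 0.89343, O = 1.78686.
ΣO = 2.68458; factor = 6/ΣO = 2.23499.
Fe apfu = 0.30051 × 2.23499 = 0.672.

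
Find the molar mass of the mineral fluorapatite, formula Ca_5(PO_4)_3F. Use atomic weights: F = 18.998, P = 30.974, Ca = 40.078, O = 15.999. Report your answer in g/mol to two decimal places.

504.30 g/mol

The formula mass is the sum 5×40.078 + 3×30.974 + 12×15.999 + 1×18.998.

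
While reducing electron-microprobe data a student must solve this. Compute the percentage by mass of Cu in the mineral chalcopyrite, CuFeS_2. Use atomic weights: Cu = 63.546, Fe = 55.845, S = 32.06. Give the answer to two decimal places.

34.63 wt%

M(CuFeS_2) = 183.511 g/mol.
Cu contributes 1 × 63.546 = 63.546 g per mole.
63.546/183.511 = 0.3463 → 34.63%.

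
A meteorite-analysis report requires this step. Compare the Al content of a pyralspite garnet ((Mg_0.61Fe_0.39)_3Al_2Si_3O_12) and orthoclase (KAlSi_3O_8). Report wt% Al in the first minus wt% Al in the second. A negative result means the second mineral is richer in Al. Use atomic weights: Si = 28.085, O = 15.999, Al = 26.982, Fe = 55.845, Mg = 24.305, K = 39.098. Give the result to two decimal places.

2.57 percentage points

First mineral: 53.964 g Al in 440.024 g formula = 12.26 wt% Al.
Second mineral: 26.982 g Al in 278.327 g formula = 9.69 wt% Al.
12.26% − 9.69% gives a difference of 2.57 percentage points.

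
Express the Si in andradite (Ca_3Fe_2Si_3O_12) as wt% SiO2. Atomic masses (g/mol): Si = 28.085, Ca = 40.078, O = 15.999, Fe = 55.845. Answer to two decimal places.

M(Ca_3Fe_2Si_3O_12) = 508.167 g/mol; M(SiO2) = 60.083 g/mol.
Moles SiO2 per formula unit = 3 Si ÷ 1 = 3.0000.
SiO2 fraction = (3.0000 × 60.083) / 508.167 = 180.249/508.167 = 0.3547.

35.47 wt%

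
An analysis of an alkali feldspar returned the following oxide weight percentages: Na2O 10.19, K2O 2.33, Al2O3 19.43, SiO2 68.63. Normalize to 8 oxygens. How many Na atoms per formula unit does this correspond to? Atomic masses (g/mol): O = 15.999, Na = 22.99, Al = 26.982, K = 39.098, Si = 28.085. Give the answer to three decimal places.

Na2O (M=61.979): mol = 0.16441; Na = 0.32882, O = 0.16441.
K2O (M=94.195): mol = 0.02474; K = 0.04948, O = 0.02474.
Al2O3 (M=101.961): mol = 0.19056; Al = 0.38112, O = 0.57168.
SiO2 (M=60.083): mol = 1.14225; Si = 1.14225, O = 2.28450.
ΣO = 3.04533; factor = 8/ΣO = 2.62697.
Na apfu = 0.32882 × 2.62697 = 0.864.

0.864 Na apfu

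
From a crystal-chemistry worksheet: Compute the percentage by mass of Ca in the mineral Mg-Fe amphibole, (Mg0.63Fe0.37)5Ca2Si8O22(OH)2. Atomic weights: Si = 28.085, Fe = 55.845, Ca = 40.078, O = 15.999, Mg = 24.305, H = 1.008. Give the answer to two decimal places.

9.21 weight percent

M((Mg0.63Fe0.37)5Ca2Si8O22(OH)2) = 870.702 g/mol.
Ca contributes 2 × 40.078 = 80.156 g per mole.
80.156/870.702 = 0.0921 → 9.21%.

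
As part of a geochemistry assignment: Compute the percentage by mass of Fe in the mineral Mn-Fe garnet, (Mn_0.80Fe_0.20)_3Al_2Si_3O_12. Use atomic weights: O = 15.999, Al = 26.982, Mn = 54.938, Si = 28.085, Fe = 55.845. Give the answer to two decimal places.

6.76 mass %

Formula mass = 2.40·54.938 + 0.60·55.845 + 2·26.982 + 3·28.085 + 12·15.999 = 495.565 g/mol, of which 33.507 g is Fe.
So Fe makes up 33.507/495.565 = 0.0676 of the mass, i.e. 6.76%.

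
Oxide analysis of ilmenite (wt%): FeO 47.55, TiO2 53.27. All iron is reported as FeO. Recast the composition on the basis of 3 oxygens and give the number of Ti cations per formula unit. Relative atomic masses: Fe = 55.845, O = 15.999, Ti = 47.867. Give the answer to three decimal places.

1.003 Ti apfu

FeO: 47.55/71.844 = 0.66185 mol → 0.66185 mol Fe, 0.66185 mol O.
TiO2: 53.27/79.865 = 0.66700 mol → 0.66700 mol Ti, 1.33400 mol O.
Total oxygen = 1.99585 mol. Normalization factor = 3/1.99585 = 1.50312.
Ti per 3 O = 0.66700 × 1.50312 = 1.003.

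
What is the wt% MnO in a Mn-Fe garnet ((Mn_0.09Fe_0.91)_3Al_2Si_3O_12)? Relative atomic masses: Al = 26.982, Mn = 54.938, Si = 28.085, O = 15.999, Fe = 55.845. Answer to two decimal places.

3.85 wt%

Formula mass = 497.497 g/mol.
0.27 Mn → 0.2700 mol MnO per formula unit; M(MnO) = 70.937, so MnO mass = 19.153 g.
19.153/497.497 × 100 = 3.85 wt%.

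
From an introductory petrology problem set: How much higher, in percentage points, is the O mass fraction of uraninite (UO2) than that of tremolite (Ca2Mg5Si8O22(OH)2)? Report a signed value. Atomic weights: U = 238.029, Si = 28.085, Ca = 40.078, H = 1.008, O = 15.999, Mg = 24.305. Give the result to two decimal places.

-35.42 percentage points

First mineral: 31.998 g O in 270.027 g formula = 11.85 wt% O.
Second mineral: 383.976 g O in 812.353 g formula = 47.27 wt% O.
11.85% − 47.27% gives a difference of -35.42 percentage points.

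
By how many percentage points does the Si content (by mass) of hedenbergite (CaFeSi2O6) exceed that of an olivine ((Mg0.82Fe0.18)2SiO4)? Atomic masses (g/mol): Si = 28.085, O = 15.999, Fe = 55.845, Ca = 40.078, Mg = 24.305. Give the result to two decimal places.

4.17 percentage points

Si in CaFeSi2O6: molar mass 248.087 g/mol; 2×28.085 = 56.170 g → 22.64 wt%.
Si in (Mg0.82Fe0.18)2SiO4: molar mass 152.045 g/mol; 1×28.085 = 28.085 g → 18.47 wt%.
Difference = 22.64 − 18.47 = 4.17 percentage points.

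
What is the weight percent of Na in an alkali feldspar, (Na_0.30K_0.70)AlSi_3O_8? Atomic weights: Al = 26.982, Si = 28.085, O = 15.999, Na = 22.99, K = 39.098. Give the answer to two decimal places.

M((Na_0.30K_0.70)AlSi_3O_8) = 273.495 g/mol.
Na contributes 0.30 × 22.99 = 6.897 g per mole.
6.897/273.495 = 0.0252 → 2.52%.

2.52 mass %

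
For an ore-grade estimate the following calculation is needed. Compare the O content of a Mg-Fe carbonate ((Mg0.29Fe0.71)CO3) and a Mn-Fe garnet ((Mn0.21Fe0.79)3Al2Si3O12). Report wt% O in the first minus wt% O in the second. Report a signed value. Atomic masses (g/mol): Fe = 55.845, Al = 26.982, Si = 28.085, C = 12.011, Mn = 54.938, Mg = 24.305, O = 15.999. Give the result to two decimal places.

6.36 percentage points

M((Mg0.29Fe0.71)CO3) = 106.706 g/mol, so wt% O = 47.997/106.706 × 100 = 44.98%.
M((Mn0.21Fe0.79)3Al2Si3O12) = 497.171 g/mol, so wt% O = 191.988/497.171 × 100 = 38.62%.
44.98 − 38.62 = 6.36 pp.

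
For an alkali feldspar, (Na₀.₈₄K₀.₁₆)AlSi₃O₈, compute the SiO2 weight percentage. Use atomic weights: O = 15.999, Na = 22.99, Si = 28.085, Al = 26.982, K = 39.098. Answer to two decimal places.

M((Na₀.₈₄K₀.₁₆)AlSi₃O₈) = 264.796 g/mol; M(SiO2) = 60.083 g/mol.
Moles SiO2 per formula unit = 3 Si ÷ 1 = 3.0000.
SiO2 fraction = (3.0000 × 60.083) / 264.796 = 180.249/264.796 = 0.6807.

68.07 wt%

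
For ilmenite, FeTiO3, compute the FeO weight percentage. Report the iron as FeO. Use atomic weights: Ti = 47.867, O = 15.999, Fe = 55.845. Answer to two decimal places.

M(FeTiO3) = 151.709 g/mol; M(FeO) = 71.844 g/mol.
Moles FeO per formula unit = 1 Fe ÷ 1 = 1.0000.
FeO fraction = (1.0000 × 71.844) / 151.709 = 71.844/151.709 = 0.4736.

47.36 wt%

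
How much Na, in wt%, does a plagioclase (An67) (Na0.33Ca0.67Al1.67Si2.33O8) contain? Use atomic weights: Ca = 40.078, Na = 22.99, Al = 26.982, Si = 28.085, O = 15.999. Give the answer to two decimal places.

2.78 wt%

Formula mass = 0.33·22.99 + 0.67·40.078 + 1.67·26.982 + 2.33·28.085 + 8·15.999 = 272.929 g/mol, of which 7.587 g is Na.
So Na makes up 7.587/272.929 = 0.0278 of the mass, i.e. 2.78%.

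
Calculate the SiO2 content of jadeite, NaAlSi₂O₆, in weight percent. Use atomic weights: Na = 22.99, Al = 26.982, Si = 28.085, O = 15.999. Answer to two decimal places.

59.45 wt%

M(NaAlSi₂O₆) = 202.136 g/mol; M(SiO2) = 60.083 g/mol.
Moles SiO2 per formula unit = 2 Si ÷ 1 = 2.0000.
SiO2 fraction = (2.0000 × 60.083) / 202.136 = 120.166/202.136 = 0.5945.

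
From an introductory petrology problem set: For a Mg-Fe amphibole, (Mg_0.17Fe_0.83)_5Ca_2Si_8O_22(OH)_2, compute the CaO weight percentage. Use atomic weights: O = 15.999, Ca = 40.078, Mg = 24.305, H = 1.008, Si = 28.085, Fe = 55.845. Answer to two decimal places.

M((Mg_0.17Fe_0.83)_5Ca_2Si_8O_22(OH)_2) = 943.244 g/mol; M(CaO) = 56.077 g/mol.
Moles CaO per formula unit = 2 Ca ÷ 1 = 2.0000.
CaO fraction = (2.0000 × 56.077) / 943.244 = 112.154/943.244 = 0.1189.

11.89 wt%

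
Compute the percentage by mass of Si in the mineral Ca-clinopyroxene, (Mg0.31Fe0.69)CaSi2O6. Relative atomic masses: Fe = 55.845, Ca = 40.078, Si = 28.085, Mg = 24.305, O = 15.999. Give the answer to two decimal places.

23.57 weight percent

Formula mass = 0.31*24.305 + 0.69*55.845 + 1*40.078 + 2*28.085 + 6*15.999 = 238.310 g/mol, of which 56.170 g is Si.
So Si makes up 56.170/238.310 = 0.2357 of the mass, i.e. 23.57%.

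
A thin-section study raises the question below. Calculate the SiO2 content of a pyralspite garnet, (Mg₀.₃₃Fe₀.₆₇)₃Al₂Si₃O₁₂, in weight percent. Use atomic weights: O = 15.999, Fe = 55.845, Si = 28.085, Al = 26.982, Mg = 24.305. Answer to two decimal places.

38.64 wt%

Molar mass of (Mg₀.₃₃Fe₀.₆₇)₃Al₂Si₃O₁₂ = 0.99×24.305 + 2.01×55.845 + 2×26.982 + 3×28.085 + 12×15.999 = 466.517 g/mol.
Each formula unit contains 3 Si, equivalent to 3/1 = 3.0000 mol SiO2.
M(SiO2) = 1×28.085 + 2×15.999 = 60.083 g/mol.
Mass of SiO2 per formula unit = 3.0000 × 60.083 = 180.249 g.
SiO2 wt% = 180.249 / 466.517 × 100 = 38.64%.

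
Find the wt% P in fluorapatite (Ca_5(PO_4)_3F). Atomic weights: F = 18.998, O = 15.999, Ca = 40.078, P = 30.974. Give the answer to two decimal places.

18.43 weight percent

Formula mass = 5*40.078 + 3*30.974 + 12*15.999 + 1*18.998 = 504.298 g/mol, of which 92.922 g is P.
So P makes up 92.922/504.298 = 0.1843 of the mass, i.e. 18.43%.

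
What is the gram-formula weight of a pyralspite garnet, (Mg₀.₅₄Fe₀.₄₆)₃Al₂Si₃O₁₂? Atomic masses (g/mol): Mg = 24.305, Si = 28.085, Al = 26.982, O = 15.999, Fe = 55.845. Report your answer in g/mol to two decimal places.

446.65 g/mol

M = 1.62*24.305 + 1.38*55.845 + 2*26.982 + 3*28.085 + 12*15.999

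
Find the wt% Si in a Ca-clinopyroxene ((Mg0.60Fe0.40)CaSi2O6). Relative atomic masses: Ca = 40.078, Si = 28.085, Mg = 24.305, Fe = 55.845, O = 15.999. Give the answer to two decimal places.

Molar mass of (Mg0.60Fe0.40)CaSi2O6: 0.60·24.305 + 0.40·55.845 + 1·40.078 + 2·28.085 + 6·15.999 = 229.163 g/mol.
Mass of Si per formula unit: 2 × 28.085 = 56.170 g.
Weight fraction Si = 56.170 / 229.163 = 0.2451.

24.51 mass %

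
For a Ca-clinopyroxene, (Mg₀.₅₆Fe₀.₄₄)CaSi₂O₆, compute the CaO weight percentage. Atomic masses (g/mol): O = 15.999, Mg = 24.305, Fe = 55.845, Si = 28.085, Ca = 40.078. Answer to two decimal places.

Formula mass = 230.425 g/mol.
1 Ca → 1.0000 mol CaO per formula unit; M(CaO) = 56.077, so CaO mass = 56.077 g.
56.077/230.425 × 100 = 24.34 wt%.

24.34 wt%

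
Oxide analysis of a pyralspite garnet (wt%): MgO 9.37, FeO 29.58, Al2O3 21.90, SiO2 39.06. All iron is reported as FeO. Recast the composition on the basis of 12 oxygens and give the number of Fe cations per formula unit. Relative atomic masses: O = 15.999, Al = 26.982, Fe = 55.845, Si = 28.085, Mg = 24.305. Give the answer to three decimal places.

1.909 Fe apfu

9.37 wt% MgO ÷ 40.304 g/mol = 0.23248 mol, giving 0.23248 Mg and 0.23248 O.
29.58 wt% FeO ÷ 71.844 g/mol = 0.41173 mol, giving 0.41173 Fe and 0.41173 O.
21.90 wt% Al2O3 ÷ 101.961 g/mol = 0.21479 mol, giving 0.42958 Al and 0.64437 O.
39.06 wt% SiO2 ÷ 60.083 g/mol = 0.65010 mol, giving 0.65010 Si and 1.30020 O.
Oxygen sums to 2.58878; scaling by 12/2.58878 = 4.63539 puts the formula on 12 O.
Fe: 0.41173 × 4.63539 = 1.909 atoms per formula unit.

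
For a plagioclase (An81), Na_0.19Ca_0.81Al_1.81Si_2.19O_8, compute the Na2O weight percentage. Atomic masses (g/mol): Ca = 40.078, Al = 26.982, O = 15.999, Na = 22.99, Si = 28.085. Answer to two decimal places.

2.14 wt%

M(Na_0.19Ca_0.81Al_1.81Si_2.19O_8) = 275.167 g/mol; M(Na2O) = 61.979 g/mol.
Moles Na2O per formula unit = 0.19 Na ÷ 2 = 0.0950.
Na2O fraction = (0.0950 × 61.979) / 275.167 = 5.888/275.167 = 0.0214.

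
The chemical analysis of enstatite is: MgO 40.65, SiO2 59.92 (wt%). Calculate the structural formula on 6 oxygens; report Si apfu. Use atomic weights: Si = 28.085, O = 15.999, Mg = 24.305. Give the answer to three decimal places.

1.992 Si apfu

40.65 wt% MgO ÷ 40.304 g/mol = 1.00858 mol, giving 1.00858 Mg and 1.00858 O.
59.92 wt% SiO2 ÷ 60.083 g/mol = 0.99729 mol, giving 0.99729 Si and 1.99458 O.
Oxygen sums to 3.00316; scaling by 6/3.00316 = 1.99790 puts the formula on 6 O.
Si: 0.99729 × 1.99790 = 1.992 atoms per formula unit.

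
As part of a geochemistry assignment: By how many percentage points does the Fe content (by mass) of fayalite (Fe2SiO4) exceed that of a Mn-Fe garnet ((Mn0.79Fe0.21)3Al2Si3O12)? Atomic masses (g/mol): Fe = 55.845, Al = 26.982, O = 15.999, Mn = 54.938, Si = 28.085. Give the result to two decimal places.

47.71 percentage points

First mineral: 111.690 g Fe in 203.771 g formula = 54.81 wt% Fe.
Second mineral: 35.182 g Fe in 495.592 g formula = 7.10 wt% Fe.
54.81% − 7.10% gives a difference of 47.71 percentage points.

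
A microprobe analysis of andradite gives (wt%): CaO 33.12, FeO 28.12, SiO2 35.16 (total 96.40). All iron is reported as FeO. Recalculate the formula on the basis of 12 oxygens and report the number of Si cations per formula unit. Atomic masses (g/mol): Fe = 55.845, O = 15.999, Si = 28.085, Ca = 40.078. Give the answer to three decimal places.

3.263 Si apfu

33.12 wt% CaO ÷ 56.077 g/mol = 0.59062 mol, giving 0.59062 Ca and 0.59062 O.
28.12 wt% FeO ÷ 71.844 g/mol = 0.39140 mol, giving 0.39140 Fe and 0.39140 O.
35.16 wt% SiO2 ÷ 60.083 g/mol = 0.58519 mol, giving 0.58519 Si and 1.17038 O.
Oxygen sums to 2.15240; scaling by 12/2.15240 = 5.57517 puts the formula on 12 O.
Si: 0.58519 × 5.57517 = 3.263 atoms per formula unit.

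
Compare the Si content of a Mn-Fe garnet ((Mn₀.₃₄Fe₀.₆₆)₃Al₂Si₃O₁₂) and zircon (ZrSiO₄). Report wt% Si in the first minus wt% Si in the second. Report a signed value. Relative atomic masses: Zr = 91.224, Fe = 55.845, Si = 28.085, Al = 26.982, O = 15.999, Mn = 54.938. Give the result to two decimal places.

1.64 percentage points

First mineral: 84.255 g Si in 496.817 g formula = 16.96 wt% Si.
Second mineral: 28.085 g Si in 183.305 g formula = 15.32 wt% Si.
16.96% − 15.32% gives a difference of 1.64 percentage points.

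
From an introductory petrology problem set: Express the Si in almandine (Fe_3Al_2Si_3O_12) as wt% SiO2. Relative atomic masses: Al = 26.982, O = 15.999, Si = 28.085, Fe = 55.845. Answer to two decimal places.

36.21 wt%

Molar mass of Fe_3Al_2Si_3O_12 = 3·55.845 + 2·26.982 + 3·28.085 + 12·15.999 = 497.742 g/mol.
Each formula unit contains 3 Si, equivalent to 3/1 = 3.0000 mol SiO2.
M(SiO2) = 1×28.085 + 2×15.999 = 60.083 g/mol.
Mass of SiO2 per formula unit = 3.0000 × 60.083 = 180.249 g.
SiO2 wt% = 180.249 / 497.742 × 100 = 36.21%.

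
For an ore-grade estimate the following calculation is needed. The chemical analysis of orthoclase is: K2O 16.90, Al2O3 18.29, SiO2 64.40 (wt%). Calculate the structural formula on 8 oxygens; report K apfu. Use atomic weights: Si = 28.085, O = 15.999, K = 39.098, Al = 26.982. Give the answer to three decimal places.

K2O: 16.90/94.195 = 0.17942 mol → 0.35884 mol K, 0.17942 mol O.
Al2O3: 18.29/101.961 = 0.17938 mol → 0.35876 mol Al, 0.53814 mol O.
SiO2: 64.40/60.083 = 1.07185 mol → 1.07185 mol Si, 2.14370 mol O.
Total oxygen = 2.86126 mol. Normalization factor = 8/2.86126 = 2.79597.
K per 8 O = 0.35884 × 2.79597 = 1.003.

1.003 K apfu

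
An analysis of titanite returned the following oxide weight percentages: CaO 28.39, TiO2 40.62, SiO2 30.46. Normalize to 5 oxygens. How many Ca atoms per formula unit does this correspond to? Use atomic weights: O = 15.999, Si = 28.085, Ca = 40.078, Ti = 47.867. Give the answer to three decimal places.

0.998 Ca apfu

CaO: 28.39/56.077 = 0.50627 mol → 0.50627 mol Ca, 0.50627 mol O.
TiO2: 40.62/79.865 = 0.50861 mol → 0.50861 mol Ti, 1.01722 mol O.
SiO2: 30.46/60.083 = 0.50697 mol → 0.50697 mol Si, 1.01394 mol O.
Total oxygen = 2.53743 mol. Normalization factor = 5/2.53743 = 1.97050.
Ca per 5 O = 0.50627 × 1.97050 = 0.998.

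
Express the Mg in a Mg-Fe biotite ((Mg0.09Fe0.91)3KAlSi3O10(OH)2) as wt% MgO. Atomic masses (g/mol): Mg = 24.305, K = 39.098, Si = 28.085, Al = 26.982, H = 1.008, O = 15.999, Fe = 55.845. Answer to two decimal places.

Formula mass = 503.358 g/mol.
0.27 Mg → 0.2700 mol MgO per formula unit; M(MgO) = 40.304, so MgO mass = 10.882 g.
10.882/503.358 × 100 = 2.16 wt%.

2.16 wt%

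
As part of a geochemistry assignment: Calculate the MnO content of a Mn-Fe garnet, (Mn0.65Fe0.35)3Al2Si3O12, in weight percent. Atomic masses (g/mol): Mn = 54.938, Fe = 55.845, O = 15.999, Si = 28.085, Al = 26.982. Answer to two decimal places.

Formula mass = 495.973 g/mol.
1.95 Mn → 1.9500 mol MnO per formula unit; M(MnO) = 70.937, so MnO mass = 138.327 g.
138.327/495.973 × 100 = 27.89 wt%.

27.89 wt%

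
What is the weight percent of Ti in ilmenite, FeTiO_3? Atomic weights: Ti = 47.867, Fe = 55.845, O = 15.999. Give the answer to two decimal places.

M(FeTiO_3) = 151.709 g/mol.
Ti contributes 1 × 47.867 = 47.867 g per mole.
47.867/151.709 = 0.3155 → 31.55%.

31.55 mass %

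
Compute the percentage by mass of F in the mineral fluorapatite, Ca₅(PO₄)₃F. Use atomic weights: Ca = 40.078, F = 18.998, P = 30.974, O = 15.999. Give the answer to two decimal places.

3.77 weight percent

M(Ca₅(PO₄)₃F) = 504.298 g/mol.
F contributes 1 × 18.998 = 18.998 g per mole.
18.998/504.298 = 0.0377 → 3.77%.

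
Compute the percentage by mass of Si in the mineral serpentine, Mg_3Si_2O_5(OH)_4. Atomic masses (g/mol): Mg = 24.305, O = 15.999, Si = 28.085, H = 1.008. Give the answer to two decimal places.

20.27 wt%

M(Mg_3Si_2O_5(OH)_4) = 277.108 g/mol.
Si contributes 2 × 28.085 = 56.170 g per mole.
56.170/277.108 = 0.2027 → 20.27%.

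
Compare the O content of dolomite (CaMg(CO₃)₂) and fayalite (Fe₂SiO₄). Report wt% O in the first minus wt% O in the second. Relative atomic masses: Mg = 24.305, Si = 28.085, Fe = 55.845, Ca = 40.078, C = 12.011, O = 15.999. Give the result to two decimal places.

20.65 percentage points

O in CaMg(CO₃)₂: molar mass 184.399 g/mol; 6×15.999 = 95.994 g → 52.06 wt%.
O in Fe₂SiO₄: molar mass 203.771 g/mol; 4×15.999 = 63.996 g → 31.41 wt%.
Difference = 52.06 − 31.41 = 20.65 percentage points.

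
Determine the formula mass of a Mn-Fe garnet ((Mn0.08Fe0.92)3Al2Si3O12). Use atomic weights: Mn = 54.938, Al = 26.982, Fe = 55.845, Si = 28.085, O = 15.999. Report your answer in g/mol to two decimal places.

497.52 g/mol

M = 0.24*54.938 + 2.76*55.845 + 2*26.982 + 3*28.085 + 12*15.999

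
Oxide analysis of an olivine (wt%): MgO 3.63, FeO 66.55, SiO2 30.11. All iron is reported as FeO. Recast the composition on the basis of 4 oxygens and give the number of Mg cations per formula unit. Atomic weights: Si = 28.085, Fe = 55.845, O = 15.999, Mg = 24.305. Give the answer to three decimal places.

0.178 Mg apfu

MgO: 3.63/40.304 = 0.09007 mol → 0.09007 mol Mg, 0.09007 mol O.
FeO: 66.55/71.844 = 0.92631 mol → 0.92631 mol Fe, 0.92631 mol O.
SiO2: 30.11/60.083 = 0.50114 mol → 0.50114 mol Si, 1.00228 mol O.
Total oxygen = 2.01866 mol. Normalization factor = 4/2.01866 = 1.98151.
Mg per 4 O = 0.09007 × 1.98151 = 0.178.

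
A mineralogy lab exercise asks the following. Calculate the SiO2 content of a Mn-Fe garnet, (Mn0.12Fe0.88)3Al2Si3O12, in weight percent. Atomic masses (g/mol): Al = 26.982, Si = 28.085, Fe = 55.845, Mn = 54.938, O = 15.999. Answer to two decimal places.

36.24 wt%

M((Mn0.12Fe0.88)3Al2Si3O12) = 497.415 g/mol; M(SiO2) = 60.083 g/mol.
Moles SiO2 per formula unit = 3 Si ÷ 1 = 3.0000.
SiO2 fraction = (3.0000 × 60.083) / 497.415 = 180.249/497.415 = 0.3624.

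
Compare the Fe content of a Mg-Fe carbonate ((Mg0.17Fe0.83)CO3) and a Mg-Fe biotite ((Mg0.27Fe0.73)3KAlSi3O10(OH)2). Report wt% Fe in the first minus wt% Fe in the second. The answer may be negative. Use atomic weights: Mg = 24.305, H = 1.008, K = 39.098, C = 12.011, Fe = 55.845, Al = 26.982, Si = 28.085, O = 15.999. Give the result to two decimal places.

M((Mg0.17Fe0.83)CO3) = 110.491 g/mol, so wt% Fe = 46.351/110.491 × 100 = 41.95%.
M((Mg0.27Fe0.73)3KAlSi3O10(OH)2) = 486.327 g/mol, so wt% Fe = 122.301/486.327 × 100 = 25.15%.
41.95 − 25.15 = 16.80 pp.

16.80 percentage points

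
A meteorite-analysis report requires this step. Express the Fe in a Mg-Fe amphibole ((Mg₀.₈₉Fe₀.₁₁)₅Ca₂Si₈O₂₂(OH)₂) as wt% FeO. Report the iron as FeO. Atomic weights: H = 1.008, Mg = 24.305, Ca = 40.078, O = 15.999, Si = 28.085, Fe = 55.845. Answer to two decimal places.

M((Mg₀.₈₉Fe₀.₁₁)₅Ca₂Si₈O₂₂(OH)₂) = 829.700 g/mol; M(FeO) = 71.844 g/mol.
Moles FeO per formula unit = 0.55 Fe ÷ 1 = 0.5500.
FeO fraction = (0.5500 × 71.844) / 829.700 = 39.514/829.700 = 0.0476.

4.76 wt%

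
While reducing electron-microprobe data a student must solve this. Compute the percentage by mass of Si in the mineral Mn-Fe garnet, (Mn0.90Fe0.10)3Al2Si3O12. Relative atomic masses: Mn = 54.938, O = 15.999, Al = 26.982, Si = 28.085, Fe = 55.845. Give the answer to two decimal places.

17.01 weight percent

M((Mn0.90Fe0.10)3Al2Si3O12) = 495.293 g/mol.
Si contributes 3 × 28.085 = 84.255 g per mole.
84.255/495.293 = 0.1701 → 17.01%.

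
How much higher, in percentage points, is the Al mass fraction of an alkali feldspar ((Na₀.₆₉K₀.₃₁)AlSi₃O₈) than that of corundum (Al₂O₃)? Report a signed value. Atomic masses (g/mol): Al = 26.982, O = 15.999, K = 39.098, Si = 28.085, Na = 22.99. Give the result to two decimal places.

M((Na₀.₆₉K₀.₃₁)AlSi₃O₈) = 267.212 g/mol, so wt% Al = 26.982/267.212 × 100 = 10.10%.
M(Al₂O₃) = 101.961 g/mol, so wt% Al = 53.964/101.961 × 100 = 52.93%.
10.10 − 52.93 = -42.83 pp.

-42.83 percentage points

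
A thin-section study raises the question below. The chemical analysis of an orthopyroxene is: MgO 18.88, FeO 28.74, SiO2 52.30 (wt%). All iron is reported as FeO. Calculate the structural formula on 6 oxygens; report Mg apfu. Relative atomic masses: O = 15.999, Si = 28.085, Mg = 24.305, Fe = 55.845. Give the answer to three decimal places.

1.077 Mg apfu

MgO: 18.88/40.304 = 0.46844 mol → 0.46844 mol Mg, 0.46844 mol O.
FeO: 28.74/71.844 = 0.40003 mol → 0.40003 mol Fe, 0.40003 mol O.
SiO2: 52.30/60.083 = 0.87046 mol → 0.87046 mol Si, 1.74092 mol O.
Total oxygen = 2.60939 mol. Normalization factor = 6/2.60939 = 2.29939.
Mg per 6 O = 0.46844 × 2.29939 = 1.077.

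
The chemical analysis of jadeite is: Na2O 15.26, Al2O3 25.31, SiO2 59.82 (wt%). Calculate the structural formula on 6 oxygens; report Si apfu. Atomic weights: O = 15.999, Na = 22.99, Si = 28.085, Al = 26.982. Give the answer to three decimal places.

Na2O: 15.26/61.979 = 0.24621 mol → 0.49242 mol Na, 0.24621 mol O.
Al2O3: 25.31/101.961 = 0.24823 mol → 0.49646 mol Al, 0.74469 mol O.
SiO2: 59.82/60.083 = 0.99562 mol → 0.99562 mol Si, 1.99124 mol O.
Total oxygen = 2.98214 mol. Normalization factor = 6/2.98214 = 2.01198.
Si per 6 O = 0.99562 × 2.01198 = 2.003.

2.003 Si apfu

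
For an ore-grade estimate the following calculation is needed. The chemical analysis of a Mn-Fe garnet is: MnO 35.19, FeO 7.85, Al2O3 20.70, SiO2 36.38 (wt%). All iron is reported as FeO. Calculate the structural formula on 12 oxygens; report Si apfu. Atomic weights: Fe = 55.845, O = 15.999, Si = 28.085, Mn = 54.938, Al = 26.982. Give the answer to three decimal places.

2.996 Si apfu

MnO (M=70.937): mol = 0.49607; Mn = 0.49607, O = 0.49607.
FeO (M=71.844): mol = 0.10926; Fe = 0.10926, O = 0.10926.
Al2O3 (M=101.961): mol = 0.20302; Al = 0.40604, O = 0.60906.
SiO2 (M=60.083): mol = 0.60550; Si = 0.60550, O = 1.21100.
ΣO = 2.42539; factor = 12/ΣO = 4.94766.
Si apfu = 0.60550 × 4.94766 = 2.996.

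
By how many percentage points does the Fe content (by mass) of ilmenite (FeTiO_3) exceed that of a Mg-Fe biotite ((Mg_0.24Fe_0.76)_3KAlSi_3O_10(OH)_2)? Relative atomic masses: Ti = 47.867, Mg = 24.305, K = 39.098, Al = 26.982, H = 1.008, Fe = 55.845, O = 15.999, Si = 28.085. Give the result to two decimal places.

Fe in FeTiO_3: molar mass 151.709 g/mol; 1×55.845 = 55.845 g → 36.81 wt%.
Fe in (Mg_0.24Fe_0.76)_3KAlSi_3O_10(OH)_2: molar mass 489.165 g/mol; 2.28×55.845 = 127.327 g → 26.03 wt%.
Difference = 36.81 − 26.03 = 10.78 percentage points.

10.78 percentage points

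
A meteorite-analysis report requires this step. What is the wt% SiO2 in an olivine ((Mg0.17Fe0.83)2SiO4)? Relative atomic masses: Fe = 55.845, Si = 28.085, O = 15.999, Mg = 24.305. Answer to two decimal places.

31.12 wt%

M((Mg0.17Fe0.83)2SiO4) = 193.047 g/mol; M(SiO2) = 60.083 g/mol.
Moles SiO2 per formula unit = 1 Si ÷ 1 = 1.0000.
SiO2 fraction = (1.0000 × 60.083) / 193.047 = 60.083/193.047 = 0.3112.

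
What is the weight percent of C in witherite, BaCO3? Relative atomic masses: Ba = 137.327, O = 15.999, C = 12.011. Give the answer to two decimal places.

6.09 mass %

M(BaCO3) = 197.335 g/mol.
C contributes 1 × 12.011 = 12.011 g per mole.
12.011/197.335 = 0.0609 → 6.09%.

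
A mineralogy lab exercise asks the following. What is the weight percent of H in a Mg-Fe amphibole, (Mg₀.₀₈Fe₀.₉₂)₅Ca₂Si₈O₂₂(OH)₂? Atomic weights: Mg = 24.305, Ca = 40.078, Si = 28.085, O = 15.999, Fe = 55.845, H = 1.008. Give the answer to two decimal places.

0.21 mass %

Molar mass of (Mg₀.₀₈Fe₀.₉₂)₅Ca₂Si₈O₂₂(OH)₂: 0.40*24.305 + 4.60*55.845 + 2*40.078 + 8*28.085 + 24*15.999 + 2*1.008 = 957.437 g/mol.
Mass of H per formula unit: 2 × 1.008 = 2.016 g.
Weight fraction H = 2.016 / 957.437 = 0.0021.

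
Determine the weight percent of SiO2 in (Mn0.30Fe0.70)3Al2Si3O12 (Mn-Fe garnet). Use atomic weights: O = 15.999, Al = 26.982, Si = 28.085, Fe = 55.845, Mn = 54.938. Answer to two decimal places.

36.27 wt%

M((Mn0.30Fe0.70)3Al2Si3O12) = 496.926 g/mol; M(SiO2) = 60.083 g/mol.
Moles SiO2 per formula unit = 3 Si ÷ 1 = 3.0000.
SiO2 fraction = (3.0000 × 60.083) / 496.926 = 180.249/496.926 = 0.3627.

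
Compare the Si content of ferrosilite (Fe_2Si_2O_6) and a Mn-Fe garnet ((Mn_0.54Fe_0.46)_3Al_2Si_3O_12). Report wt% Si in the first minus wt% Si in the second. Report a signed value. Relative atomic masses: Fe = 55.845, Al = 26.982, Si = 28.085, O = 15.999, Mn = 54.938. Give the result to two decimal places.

4.31 percentage points

M(Fe_2Si_2O_6) = 263.854 g/mol, so wt% Si = 56.170/263.854 × 100 = 21.29%.
M((Mn_0.54Fe_0.46)_3Al_2Si_3O_12) = 496.273 g/mol, so wt% Si = 84.255/496.273 × 100 = 16.98%.
21.29 − 16.98 = 4.31 pp.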